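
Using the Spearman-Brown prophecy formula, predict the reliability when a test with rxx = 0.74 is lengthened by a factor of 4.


r_new = (n * rxx) / (1 + (n-1) * rxx)
r_new = (4 * 0.74) / (1 + 3 * 0.74)
r_new = 2.96 / 3.22
r_new = 0.9193

0.9193


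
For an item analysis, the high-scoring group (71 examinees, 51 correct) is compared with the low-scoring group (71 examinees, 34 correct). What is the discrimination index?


p_upper = 51/71 = 0.7183
p_lower = 34/71 = 0.4789
D = 0.7183 - 0.4789 = 0.2394

0.2394


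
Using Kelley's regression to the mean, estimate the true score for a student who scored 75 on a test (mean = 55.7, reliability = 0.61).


T_est = rxx * X + (1 - rxx) * mean
T_est = 0.61 * 75 + 0.39 * 55.7
T_est = 45.75 + 21.723
T_est = 67.473

67.473


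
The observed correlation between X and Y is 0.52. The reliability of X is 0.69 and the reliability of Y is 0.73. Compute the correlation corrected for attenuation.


r_corrected = rxy / sqrt(rxx * ryy)
= 0.52 / sqrt(0.69 * 0.73)
= 0.52 / sqrt(0.5037)
= 0.52 / 0.709718
r_corrected = 0.7327

0.7327


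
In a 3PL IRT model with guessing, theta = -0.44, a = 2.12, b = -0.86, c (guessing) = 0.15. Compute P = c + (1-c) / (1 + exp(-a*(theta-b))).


logit = 2.12*(-0.44 - -0.86) = 0.8904
P* = 1/(1 + exp(-0.8904)) = 0.709
P = 0.15 + (1 - 0.15) * 0.709
P = 0.7526

0.7526


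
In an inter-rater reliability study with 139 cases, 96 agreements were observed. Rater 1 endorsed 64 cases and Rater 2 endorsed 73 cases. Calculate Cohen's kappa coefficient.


P_o = 96/139 = 0.690647
P_e = (64*73 + 75*66) / 19321 = 0.498007
kappa = (P_o - P_e) / (1 - P_e)
kappa = (0.690647 - 0.498007) / (1 - 0.498007)
kappa = 0.3838

0.3838


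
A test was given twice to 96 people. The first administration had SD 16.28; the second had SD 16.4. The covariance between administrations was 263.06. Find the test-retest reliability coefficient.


r = cov(X,Y) / (SD_X * SD_Y)
r = 263.06 / (16.28 * 16.4)
r = 263.06 / 266.992
r = 0.9853

0.9853


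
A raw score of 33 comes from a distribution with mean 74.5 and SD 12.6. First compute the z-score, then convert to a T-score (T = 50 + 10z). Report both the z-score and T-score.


z = (X - mean) / SD = (33 - 74.5) / 12.6
z = -41.5 / 12.6
z = -3.2937
T-score = T = 50 + 10z
Carry z at full precision (z = -41.5 / 12.6) into the conversion:
T-score = 50 + 10 * (-41.5 / 12.6) = 50 + -415 / 12.6
T-score = 50 + -32.9365
T-score = 17.0635

17.0635


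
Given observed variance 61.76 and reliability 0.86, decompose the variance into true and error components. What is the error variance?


var_true = rxx * var_obs = 0.86 * 61.76 = 53.1136
var_error = var_obs - var_true
var_error = 61.76 - 53.1136
var_error = 8.6464

8.6464


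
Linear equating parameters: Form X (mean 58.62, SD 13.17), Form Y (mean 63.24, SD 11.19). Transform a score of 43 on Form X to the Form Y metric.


slope = SD_Y / SD_X = 11.19 / 13.17 ~ 0.8497
intercept = mean_Y - slope * mean_X = 63.24 - (11.19 / 13.17) * 58.62 ~ 13.433
Y = slope * X + intercept. To avoid rounding drift from the rounded slope/intercept, evaluate the equivalent form Y = mean_Y + SD_Y * (X - mean_X) / SD_X at full precision:
Y = 63.24 + 11.19 * (43 - 58.62) / 13.17
Y = 63.24 - 11.19 * 15.62 / 13.17
Y = 63.24 - 174.7878 / 13.17
Y = 63.24 - 13.2717
Y = 49.9683

49.9683


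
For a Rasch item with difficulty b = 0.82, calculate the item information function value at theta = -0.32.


P = 1/(1+exp(-(-0.32-0.82))) = 0.2423
I = P*(1-P) = 0.2423 * 0.7577
I = 0.1836

0.1836


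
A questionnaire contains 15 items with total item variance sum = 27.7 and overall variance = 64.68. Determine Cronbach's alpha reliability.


alpha = (k/(k-1)) * (1 - sum(si^2)/s_total^2)
= (15/14) * (1 - 27.7/64.68)
alpha = 0.6126

0.6126


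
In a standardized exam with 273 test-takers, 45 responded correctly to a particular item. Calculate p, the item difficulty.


Item difficulty p = number correct / total examinees
p = 45 / 273
p = 0.1648

0.1648


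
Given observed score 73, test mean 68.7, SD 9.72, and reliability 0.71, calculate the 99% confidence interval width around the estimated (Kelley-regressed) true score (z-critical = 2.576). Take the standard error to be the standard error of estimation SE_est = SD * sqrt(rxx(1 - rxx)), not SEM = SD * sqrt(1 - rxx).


True score estimate = 0.71*73 + 0.29*68.7 = 71.753
SE_est = SD * sqrt(rxx * (1 - rxx)) = 9.72 * sqrt(0.71 * 0.29) = 9.72 * sqrt(0.2059) = 4.410567
CI = T_est +/- z * SE_est, so width = 2 * z * SE_est = 2 * 2.576 * 4.410567
Width = 22.7232

22.7232


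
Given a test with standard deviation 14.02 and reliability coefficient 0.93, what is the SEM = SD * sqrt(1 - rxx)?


SEM = SD * sqrt(1 - rxx)
SEM = 14.02 * sqrt(1 - 0.93)
SEM = 14.02 * sqrt(0.07) = 14.02 * 0.264575
SEM = 3.7093

3.7093


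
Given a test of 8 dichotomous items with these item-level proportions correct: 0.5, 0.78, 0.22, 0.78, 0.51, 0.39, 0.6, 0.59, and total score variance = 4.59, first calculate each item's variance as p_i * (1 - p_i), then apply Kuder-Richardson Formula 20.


For each item, compute p_i * q_i:
  Item 1: 0.5 * 0.5 = 0.25
  Item 2: 0.78 * 0.22 = 0.1716
  Item 3: 0.22 * 0.78 = 0.1716
  Item 4: 0.78 * 0.22 = 0.1716
  Item 5: 0.51 * 0.49 = 0.2499
  Item 6: 0.39 * 0.61 = 0.2379
  Item 7: 0.6 * 0.4 = 0.24
  Item 8: 0.59 * 0.41 = 0.2419
Sum(p_i * q_i) = 0.25 + 0.1716 + 0.1716 + 0.1716 + 0.2499 + 0.2379 + 0.24 + 0.2419 = 1.7345
KR-20 = (k/(k-1)) * (1 - Sum(p_i*q_i) / Var_total)
= (8/7) * (1 - 1.7345/4.59)
= 1.1429 * 0.6221
KR-20 = 0.711

0.711


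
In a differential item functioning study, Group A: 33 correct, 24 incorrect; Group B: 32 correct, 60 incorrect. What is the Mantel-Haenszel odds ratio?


Odds_A = 33/24 = 1.375
Odds_B = 32/60 = 0.5333
OR = Odds_A / Odds_B = 1.375 / 0.5333
Exactly, OR = (33 * 60) / (24 * 32) = 1980 / 768
OR = 2.5781

2.5781


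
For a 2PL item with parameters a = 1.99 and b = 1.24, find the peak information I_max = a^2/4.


For 2PL, max info at theta = b = 1.24
I_max = a^2 / 4 = 1.99^2 / 4
= 3.9601 / 4
I_max = 0.99

0.99


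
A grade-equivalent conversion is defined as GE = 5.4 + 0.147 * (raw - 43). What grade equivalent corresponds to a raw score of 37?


raw - median = 37 - 43 = -6
slope * diff = 0.147 * -6 = -0.882
GE = 5.4 + -0.882
GE = 4.518

4.518


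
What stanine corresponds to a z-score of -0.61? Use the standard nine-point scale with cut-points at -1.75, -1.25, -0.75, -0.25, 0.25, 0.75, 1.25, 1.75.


Stanine boundaries: [-1.75, -1.25, -0.75, -0.25, 0.25, 0.75, 1.25, 1.75]
z = -0.61
Check each boundary:
  z >= -1.75 -> could be stanine 2
  z >= -1.25 -> could be stanine 3
  z >= -0.75 -> could be stanine 4
  z < -0.25
  z < 0.25
  z < 0.75
  z < 1.25
  z < 1.75
Highest qualifying boundary gives stanine = 4

4


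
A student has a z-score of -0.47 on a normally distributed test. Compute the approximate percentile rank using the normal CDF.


CDF(z) = 0.5 * (1 + erf(z/sqrt(2)))
erf(-0.3323) = -0.3616
CDF = 0.3192
Percentile rank = 0.3192 * 100 = 31.92

31.92


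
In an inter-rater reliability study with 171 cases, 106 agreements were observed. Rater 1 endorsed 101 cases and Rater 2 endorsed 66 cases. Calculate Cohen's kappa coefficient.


P_o = 106/171 = 0.619883
P_e = (101*66 + 70*105) / 29241 = 0.479327
kappa = (P_o - P_e) / (1 - P_e)
kappa = (0.619883 - 0.479327) / (1 - 0.479327)
kappa = 0.27

0.27


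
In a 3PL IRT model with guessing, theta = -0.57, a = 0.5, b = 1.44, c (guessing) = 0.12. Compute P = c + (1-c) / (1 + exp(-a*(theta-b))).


logit = 0.5*(-0.57 - 1.44) = -1.005
P* = 1/(1 + exp(--1.005)) = 0.268
P = 0.12 + (1 - 0.12) * 0.268
P = 0.3558

0.3558


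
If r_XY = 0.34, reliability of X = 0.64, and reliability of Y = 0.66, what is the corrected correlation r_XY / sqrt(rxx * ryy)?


r_corrected = rxy / sqrt(rxx * ryy)
= 0.34 / sqrt(0.64 * 0.66)
= 0.34 / sqrt(0.4224)
= 0.34 / 0.649923
r_corrected = 0.5231

0.5231


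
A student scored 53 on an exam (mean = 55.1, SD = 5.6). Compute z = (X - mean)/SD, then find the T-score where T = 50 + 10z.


z = (X - mean) / SD = (53 - 55.1) / 5.6
z = -2.1 / 5.6
z = -0.375
T-score = T = 50 + 10z
Carry z at full precision (z = -2.1 / 5.6) into the conversion:
T-score = 50 + 10 * (-2.1 / 5.6) = 50 + -21 / 5.6
T-score = 50 + -3.75
T-score = 46.25

46.25


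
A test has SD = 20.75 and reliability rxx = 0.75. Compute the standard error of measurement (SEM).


SEM = SD * sqrt(1 - rxx)
SEM = 20.75 * sqrt(1 - 0.75)
SEM = 20.75 * sqrt(0.25) = 20.75 * 0.5
SEM = 10.375

10.375


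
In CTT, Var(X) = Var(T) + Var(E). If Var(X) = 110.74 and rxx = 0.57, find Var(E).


var_true = rxx * var_obs = 0.57 * 110.74 = 63.1218
var_error = var_obs - var_true
var_error = 110.74 - 63.1218
var_error = 47.6182

47.6182


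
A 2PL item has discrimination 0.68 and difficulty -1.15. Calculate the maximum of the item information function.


For 2PL, max info at theta = b = -1.15
I_max = a^2 / 4 = 0.68^2 / 4
= 0.4624 / 4
I_max = 0.1156

0.1156


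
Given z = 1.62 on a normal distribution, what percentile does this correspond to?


CDF(z) = 0.5 * (1 + erf(z/sqrt(2)))
erf(1.1455) = 0.8948
CDF = 0.9474
Percentile rank = 0.9474 * 100 = 94.74

94.74


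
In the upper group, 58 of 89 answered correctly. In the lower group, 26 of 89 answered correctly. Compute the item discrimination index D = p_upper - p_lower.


p_upper = 58/89 = 0.6517
p_lower = 26/89 = 0.2921
D = 0.6517 - 0.2921 = 0.3596

0.3596


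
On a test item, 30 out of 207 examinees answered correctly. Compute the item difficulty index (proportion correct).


Item difficulty p = number correct / total examinees
p = 30 / 207
p = 0.1449

0.1449


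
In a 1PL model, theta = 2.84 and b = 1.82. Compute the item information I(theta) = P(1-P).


P = 1/(1+exp(-(2.84-1.82))) = 0.735
I = P*(1-P) = 0.735 * 0.265
I = 0.1948

0.1948


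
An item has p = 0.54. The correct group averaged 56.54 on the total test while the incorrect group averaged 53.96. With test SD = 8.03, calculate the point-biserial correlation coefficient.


q = 1 - p = 0.46
rpb = ((M1 - M0) / SD) * sqrt(p * q)
rpb = ((56.54 - 53.96) / 8.03) * sqrt(0.54 * 0.46)
rpb = 0.1601

0.1601


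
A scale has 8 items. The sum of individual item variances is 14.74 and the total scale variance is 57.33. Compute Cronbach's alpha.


alpha = (k/(k-1)) * (1 - sum(si^2)/s_total^2)
= (8/7) * (1 - 14.74/57.33)
alpha = 0.849

0.849


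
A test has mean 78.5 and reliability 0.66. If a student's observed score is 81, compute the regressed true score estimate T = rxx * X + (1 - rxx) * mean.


T_est = rxx * X + (1 - rxx) * mean
T_est = 0.66 * 81 + 0.34 * 78.5
T_est = 53.46 + 26.69
T_est = 80.15

80.15


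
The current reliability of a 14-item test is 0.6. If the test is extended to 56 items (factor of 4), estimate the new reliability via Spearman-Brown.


r_new = (n * rxx) / (1 + (n-1) * rxx)
r_new = (4 * 0.6) / (1 + 3 * 0.6)
r_new = 2.4 / 2.8
r_new = 0.8571

0.8571


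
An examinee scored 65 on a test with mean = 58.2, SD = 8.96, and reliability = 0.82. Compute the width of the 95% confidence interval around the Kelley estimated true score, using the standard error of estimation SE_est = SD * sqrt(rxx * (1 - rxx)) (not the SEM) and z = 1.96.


True score estimate = 0.82*65 + 0.18*58.2 = 63.776
SE_est = SD * sqrt(rxx * (1 - rxx)) = 8.96 * sqrt(0.82 * 0.18) = 8.96 * sqrt(0.1476) = 3.44232
CI = T_est +/- z * SE_est, so width = 2 * z * SE_est = 2 * 1.96 * 3.44232
Width = 13.4939

13.4939


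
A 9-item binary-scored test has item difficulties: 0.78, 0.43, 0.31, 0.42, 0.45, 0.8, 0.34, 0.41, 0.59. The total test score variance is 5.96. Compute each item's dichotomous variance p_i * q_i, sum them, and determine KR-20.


For each item, compute p_i * q_i:
  Item 1: 0.78 * 0.22 = 0.1716
  Item 2: 0.43 * 0.57 = 0.2451
  Item 3: 0.31 * 0.69 = 0.2139
  Item 4: 0.42 * 0.58 = 0.2436
  Item 5: 0.45 * 0.55 = 0.2475
  Item 6: 0.8 * 0.2 = 0.16
  Item 7: 0.34 * 0.66 = 0.2244
  Item 8: 0.41 * 0.59 = 0.2419
  Item 9: 0.59 * 0.41 = 0.2419
Sum(p_i * q_i) = 0.1716 + 0.2451 + 0.2139 + 0.2436 + 0.2475 + 0.16 + 0.2244 + 0.2419 + 0.2419 = 1.9899
KR-20 = (k/(k-1)) * (1 - Sum(p_i*q_i) / Var_total)
= (9/8) * (1 - 1.9899/5.96)
= 1.125 * 0.6661
KR-20 = 0.7494

0.7494


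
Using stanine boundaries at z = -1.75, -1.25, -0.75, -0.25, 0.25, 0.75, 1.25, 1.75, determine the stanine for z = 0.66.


Stanine boundaries: [-1.75, -1.25, -0.75, -0.25, 0.25, 0.75, 1.25, 1.75]
z = 0.66
Check each boundary:
  z >= -1.75 -> could be stanine 2
  z >= -1.25 -> could be stanine 3
  z >= -0.75 -> could be stanine 4
  z >= -0.25 -> could be stanine 5
  z >= 0.25 -> could be stanine 6
  z < 0.75
  z < 1.25
  z < 1.75
Highest qualifying boundary gives stanine = 6

6


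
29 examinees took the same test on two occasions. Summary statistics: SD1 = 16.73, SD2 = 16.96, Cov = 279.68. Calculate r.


r = cov(X,Y) / (SD_X * SD_Y)
r = 279.68 / (16.73 * 16.96)
r = 279.68 / 283.7408
r = 0.9857

0.9857


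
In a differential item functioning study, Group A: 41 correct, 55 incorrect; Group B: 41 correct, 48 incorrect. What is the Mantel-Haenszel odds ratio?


Odds_A = 41/55 = 0.7455
Odds_B = 41/48 = 0.8542
OR = Odds_A / Odds_B = 0.7455 / 0.8542
Exactly, OR = (41 * 48) / (55 * 41) = 1968 / 2255
OR = 0.8727

0.8727


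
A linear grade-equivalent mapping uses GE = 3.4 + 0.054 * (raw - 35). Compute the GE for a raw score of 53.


raw - median = 53 - 35 = 18
slope * diff = 0.054 * 18 = 0.972
GE = 3.4 + 0.972
GE = 4.372

4.372


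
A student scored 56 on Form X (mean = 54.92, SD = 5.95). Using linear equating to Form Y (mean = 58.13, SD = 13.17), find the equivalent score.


slope = SD_Y / SD_X = 13.17 / 5.95 ~ 2.2134
intercept = mean_Y - slope * mean_X = 58.13 - (13.17 / 5.95) * 54.92 ~ -63.4324
Y = slope * X + intercept. To avoid rounding drift from the rounded slope/intercept, evaluate the equivalent form Y = mean_Y + SD_Y * (X - mean_X) / SD_X at full precision:
Y = 58.13 + 13.17 * (56 - 54.92) / 5.95
Y = 58.13 + 13.17 * 1.08 / 5.95
Y = 58.13 + 14.2236 / 5.95
Y = 58.13 + 2.3905
Y = 60.5205

60.5205


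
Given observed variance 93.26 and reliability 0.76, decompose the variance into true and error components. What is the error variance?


var_true = rxx * var_obs = 0.76 * 93.26 = 70.8776
var_error = var_obs - var_true
var_error = 93.26 - 70.8776
var_error = 22.3824

22.3824


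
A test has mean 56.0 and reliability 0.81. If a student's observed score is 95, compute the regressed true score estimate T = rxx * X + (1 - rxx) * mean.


T_est = rxx * X + (1 - rxx) * mean
T_est = 0.81 * 95 + 0.19 * 56.0
T_est = 76.95 + 10.64
T_est = 87.59

87.59


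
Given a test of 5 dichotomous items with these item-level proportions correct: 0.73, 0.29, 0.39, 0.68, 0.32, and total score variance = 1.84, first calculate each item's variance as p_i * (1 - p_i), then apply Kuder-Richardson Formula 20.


For each item, compute p_i * q_i:
  Item 1: 0.73 * 0.27 = 0.1971
  Item 2: 0.29 * 0.71 = 0.2059
  Item 3: 0.39 * 0.61 = 0.2379
  Item 4: 0.68 * 0.32 = 0.2176
  Item 5: 0.32 * 0.68 = 0.2176
Sum(p_i * q_i) = 0.1971 + 0.2059 + 0.2379 + 0.2176 + 0.2176 = 1.0761
KR-20 = (k/(k-1)) * (1 - Sum(p_i*q_i) / Var_total)
= (5/4) * (1 - 1.0761/1.84)
= 1.25 * 0.4152
KR-20 = 0.519

0.519


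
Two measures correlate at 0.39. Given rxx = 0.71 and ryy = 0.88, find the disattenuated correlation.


r_corrected = rxy / sqrt(rxx * ryy)
= 0.39 / sqrt(0.71 * 0.88)
= 0.39 / sqrt(0.6248)
= 0.39 / 0.790443
r_corrected = 0.4934

0.4934


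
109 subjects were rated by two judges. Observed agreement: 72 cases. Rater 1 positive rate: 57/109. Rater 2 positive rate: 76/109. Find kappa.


P_o = 72/109 = 0.66055
P_e = (57*76 + 52*33) / 11881 = 0.509048
kappa = (P_o - P_e) / (1 - P_e)
kappa = (0.66055 - 0.509048) / (1 - 0.509048)
kappa = 0.3086

0.3086


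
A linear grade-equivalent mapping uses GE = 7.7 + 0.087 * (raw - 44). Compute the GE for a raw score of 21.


raw - median = 21 - 44 = -23
slope * diff = 0.087 * -23 = -2.001
GE = 7.7 + -2.001
GE = 5.699

5.699


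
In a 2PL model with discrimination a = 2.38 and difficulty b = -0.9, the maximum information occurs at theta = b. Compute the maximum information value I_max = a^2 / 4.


For 2PL, max info at theta = b = -0.9
I_max = a^2 / 4 = 2.38^2 / 4
= 5.6644 / 4
I_max = 1.4161

1.4161


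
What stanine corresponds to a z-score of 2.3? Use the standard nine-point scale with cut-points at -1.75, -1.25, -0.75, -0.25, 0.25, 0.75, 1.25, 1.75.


Stanine boundaries: [-1.75, -1.25, -0.75, -0.25, 0.25, 0.75, 1.25, 1.75]
z = 2.3
Check each boundary:
  z >= -1.75 -> could be stanine 2
  z >= -1.25 -> could be stanine 3
  z >= -0.75 -> could be stanine 4
  z >= -0.25 -> could be stanine 5
  z >= 0.25 -> could be stanine 6
  z >= 0.75 -> could be stanine 7
  z >= 1.25 -> could be stanine 8
  z >= 1.75 -> could be stanine 9
Highest qualifying boundary gives stanine = 9

9


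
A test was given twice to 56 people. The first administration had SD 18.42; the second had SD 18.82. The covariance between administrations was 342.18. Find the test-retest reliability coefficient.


r = cov(X,Y) / (SD_X * SD_Y)
r = 342.18 / (18.42 * 18.82)
r = 342.18 / 346.6644
r = 0.9871

0.9871


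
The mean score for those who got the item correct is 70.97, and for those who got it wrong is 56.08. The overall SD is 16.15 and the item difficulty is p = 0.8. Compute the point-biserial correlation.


q = 1 - p = 0.2
rpb = ((M1 - M0) / SD) * sqrt(p * q)
rpb = ((70.97 - 56.08) / 16.15) * sqrt(0.8 * 0.2)
rpb = 0.3688

0.3688


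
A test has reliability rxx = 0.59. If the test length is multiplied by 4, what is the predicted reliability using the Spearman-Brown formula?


r_new = (n * rxx) / (1 + (n-1) * rxx)
r_new = (4 * 0.59) / (1 + 3 * 0.59)
r_new = 2.36 / 2.77
r_new = 0.852

0.852


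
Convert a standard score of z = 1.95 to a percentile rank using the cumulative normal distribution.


CDF(z) = 0.5 * (1 + erf(z/sqrt(2)))
erf(1.3789) = 0.9488
CDF = 0.9744
Percentile rank = 0.9744 * 100 = 97.44

97.44


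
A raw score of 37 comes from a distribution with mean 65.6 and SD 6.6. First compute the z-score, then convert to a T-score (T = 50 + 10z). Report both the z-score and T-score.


z = (X - mean) / SD = (37 - 65.6) / 6.6
z = -28.6 / 6.6
z = -4.3333
T-score = T = 50 + 10z
Carry z at full precision (z = -28.6 / 6.6) into the conversion:
T-score = 50 + 10 * (-28.6 / 6.6) = 50 + -286 / 6.6
T-score = 50 + -43.3333
T-score = 6.6667

6.6667


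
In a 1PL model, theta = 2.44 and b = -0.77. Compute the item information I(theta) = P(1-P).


P = 1/(1+exp(-(2.44--0.77))) = 0.9612
I = P*(1-P) = 0.9612 * 0.0388
I = 0.0373

0.0373


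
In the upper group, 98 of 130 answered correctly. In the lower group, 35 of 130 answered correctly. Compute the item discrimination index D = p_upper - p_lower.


p_upper = 98/130 = 0.7538
p_lower = 35/130 = 0.2692
D = 0.7538 - 0.2692 = 0.4846

0.4846


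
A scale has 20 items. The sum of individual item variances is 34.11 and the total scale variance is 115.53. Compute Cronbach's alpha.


alpha = (k/(k-1)) * (1 - sum(si^2)/s_total^2)
= (20/19) * (1 - 34.11/115.53)
alpha = 0.7418

0.7418


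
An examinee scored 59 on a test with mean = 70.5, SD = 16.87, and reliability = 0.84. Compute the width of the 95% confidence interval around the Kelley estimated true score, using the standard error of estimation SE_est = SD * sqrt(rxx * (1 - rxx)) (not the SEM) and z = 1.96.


True score estimate = 0.84*59 + 0.16*70.5 = 60.84
SE_est = SD * sqrt(rxx * (1 - rxx)) = 16.87 * sqrt(0.84 * 0.16) = 16.87 * sqrt(0.1344) = 6.184644
CI = T_est +/- z * SE_est, so width = 2 * z * SE_est = 2 * 1.96 * 6.184644
Width = 24.2438

24.2438


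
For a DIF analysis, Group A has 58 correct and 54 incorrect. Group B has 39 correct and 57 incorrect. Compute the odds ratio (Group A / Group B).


Odds_A = 58/54 = 1.0741
Odds_B = 39/57 = 0.6842
OR = Odds_A / Odds_B = 1.0741 / 0.6842
Exactly, OR = (58 * 57) / (54 * 39) = 3306 / 2106
OR = 1.5698

1.5698


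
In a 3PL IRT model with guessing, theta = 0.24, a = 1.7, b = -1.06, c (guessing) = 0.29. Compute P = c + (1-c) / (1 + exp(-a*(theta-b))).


logit = 1.7*(0.24 - -1.06) = 2.21
P* = 1/(1 + exp(-2.21)) = 0.9011
P = 0.29 + (1 - 0.29) * 0.9011
P = 0.9298

0.9298


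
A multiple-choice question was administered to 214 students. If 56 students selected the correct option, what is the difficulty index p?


Item difficulty p = number correct / total examinees
p = 56 / 214
p = 0.2617

0.2617


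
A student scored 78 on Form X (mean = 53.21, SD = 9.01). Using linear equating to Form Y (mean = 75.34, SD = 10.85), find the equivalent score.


slope = SD_Y / SD_X = 10.85 / 9.01 ~ 1.2042
intercept = mean_Y - slope * mean_X = 75.34 - (10.85 / 9.01) * 53.21 ~ 11.2636
Y = slope * X + intercept. To avoid rounding drift from the rounded slope/intercept, evaluate the equivalent form Y = mean_Y + SD_Y * (X - mean_X) / SD_X at full precision:
Y = 75.34 + 10.85 * (78 - 53.21) / 9.01
Y = 75.34 + 10.85 * 24.79 / 9.01
Y = 75.34 + 268.9715 / 9.01
Y = 75.34 + 29.8526
Y = 105.1926

105.1926


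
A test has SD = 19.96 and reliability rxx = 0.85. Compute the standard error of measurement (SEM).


SEM = SD * sqrt(1 - rxx)
SEM = 19.96 * sqrt(1 - 0.85)
SEM = 19.96 * sqrt(0.15) = 19.96 * 0.387298
SEM = 7.7305

7.7305


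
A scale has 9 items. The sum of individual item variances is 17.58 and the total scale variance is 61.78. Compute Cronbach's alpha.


alpha = (k/(k-1)) * (1 - sum(si^2)/s_total^2)
= (9/8) * (1 - 17.58/61.78)
alpha = 0.8049

0.8049


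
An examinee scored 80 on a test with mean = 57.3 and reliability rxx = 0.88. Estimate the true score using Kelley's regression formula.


T_est = rxx * X + (1 - rxx) * mean
T_est = 0.88 * 80 + 0.12 * 57.3
T_est = 70.4 + 6.876
T_est = 77.276

77.276


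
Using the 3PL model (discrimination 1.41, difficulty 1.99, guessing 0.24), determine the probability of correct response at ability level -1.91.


logit = 1.41*(-1.91 - 1.99) = -5.499
P* = 1/(1 + exp(--5.499)) = 0.0041
P = 0.24 + (1 - 0.24) * 0.0041
P = 0.2431

0.2431


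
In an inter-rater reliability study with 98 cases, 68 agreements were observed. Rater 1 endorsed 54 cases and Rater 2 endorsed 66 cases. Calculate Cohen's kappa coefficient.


P_o = 68/98 = 0.693878
P_e = (54*66 + 44*32) / 9604 = 0.517701
kappa = (P_o - P_e) / (1 - P_e)
kappa = (0.693878 - 0.517701) / (1 - 0.517701)
kappa = 0.3653

0.3653


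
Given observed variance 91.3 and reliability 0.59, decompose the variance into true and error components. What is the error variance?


var_true = rxx * var_obs = 0.59 * 91.3 = 53.867
var_error = var_obs - var_true
var_error = 91.3 - 53.867
var_error = 37.433

37.433


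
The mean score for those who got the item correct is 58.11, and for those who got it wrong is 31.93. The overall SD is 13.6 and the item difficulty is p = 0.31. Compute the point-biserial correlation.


q = 1 - p = 0.69
rpb = ((M1 - M0) / SD) * sqrt(p * q)
rpb = ((58.11 - 31.93) / 13.6) * sqrt(0.31 * 0.69)
rpb = 0.8903

0.8903


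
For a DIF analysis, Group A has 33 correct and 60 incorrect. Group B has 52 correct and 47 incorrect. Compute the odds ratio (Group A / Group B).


Odds_A = 33/60 = 0.55
Odds_B = 52/47 = 1.1064
OR = Odds_A / Odds_B = 0.55 / 1.1064
Exactly, OR = (33 * 47) / (60 * 52) = 1551 / 3120
OR = 0.4971

0.4971


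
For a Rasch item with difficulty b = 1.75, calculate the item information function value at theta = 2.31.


P = 1/(1+exp(-(2.31-1.75))) = 0.6365
I = P*(1-P) = 0.6365 * 0.3635
I = 0.2314

0.2314


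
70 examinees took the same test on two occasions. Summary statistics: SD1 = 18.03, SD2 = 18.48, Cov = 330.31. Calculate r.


r = cov(X,Y) / (SD_X * SD_Y)
r = 330.31 / (18.03 * 18.48)
r = 330.31 / 333.1944
r = 0.9913

0.9913


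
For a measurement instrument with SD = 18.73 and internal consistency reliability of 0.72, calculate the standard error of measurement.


SEM = SD * sqrt(1 - rxx)
SEM = 18.73 * sqrt(1 - 0.72)
SEM = 18.73 * sqrt(0.28) = 18.73 * 0.52915
SEM = 9.911

9.911


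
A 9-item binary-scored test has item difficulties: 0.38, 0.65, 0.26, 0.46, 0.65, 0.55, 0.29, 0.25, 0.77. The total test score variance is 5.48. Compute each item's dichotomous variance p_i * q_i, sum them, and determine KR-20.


For each item, compute p_i * q_i:
  Item 1: 0.38 * 0.62 = 0.2356
  Item 2: 0.65 * 0.35 = 0.2275
  Item 3: 0.26 * 0.74 = 0.1924
  Item 4: 0.46 * 0.54 = 0.2484
  Item 5: 0.65 * 0.35 = 0.2275
  Item 6: 0.55 * 0.45 = 0.2475
  Item 7: 0.29 * 0.71 = 0.2059
  Item 8: 0.25 * 0.75 = 0.1875
  Item 9: 0.77 * 0.23 = 0.1771
Sum(p_i * q_i) = 0.2356 + 0.2275 + 0.1924 + 0.2484 + 0.2275 + 0.2475 + 0.2059 + 0.1875 + 0.1771 = 1.9494
KR-20 = (k/(k-1)) * (1 - Sum(p_i*q_i) / Var_total)
= (9/8) * (1 - 1.9494/5.48)
= 1.125 * 0.6443
KR-20 = 0.7248

0.7248


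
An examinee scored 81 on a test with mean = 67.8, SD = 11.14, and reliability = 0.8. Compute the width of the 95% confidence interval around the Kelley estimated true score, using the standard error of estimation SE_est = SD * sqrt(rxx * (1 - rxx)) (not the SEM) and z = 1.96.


True score estimate = 0.8*81 + 0.2*67.8 = 78.36
SE_est = SD * sqrt(rxx * (1 - rxx)) = 11.14 * sqrt(0.8 * 0.2) = 11.14 * sqrt(0.16) = 4.456
CI = T_est +/- z * SE_est, so width = 2 * z * SE_est = 2 * 1.96 * 4.456
Width = 17.4675

17.4675


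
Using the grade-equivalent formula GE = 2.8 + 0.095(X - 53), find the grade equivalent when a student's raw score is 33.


raw - median = 33 - 53 = -20
slope * diff = 0.095 * -20 = -1.9
GE = 2.8 + -1.9
GE = 0.9

0.9


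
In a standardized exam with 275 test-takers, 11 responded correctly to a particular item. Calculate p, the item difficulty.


Item difficulty p = number correct / total examinees
p = 11 / 275
p = 0.04

0.04


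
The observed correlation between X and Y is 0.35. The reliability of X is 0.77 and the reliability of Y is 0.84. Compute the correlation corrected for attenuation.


r_corrected = rxy / sqrt(rxx * ryy)
= 0.35 / sqrt(0.77 * 0.84)
= 0.35 / sqrt(0.6468)
= 0.35 / 0.804239
r_corrected = 0.4352

0.4352


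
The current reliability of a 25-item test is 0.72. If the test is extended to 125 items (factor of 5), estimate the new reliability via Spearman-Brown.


r_new = (n * rxx) / (1 + (n-1) * rxx)
r_new = (5 * 0.72) / (1 + 4 * 0.72)
r_new = 3.6 / 3.88
r_new = 0.9278

0.9278


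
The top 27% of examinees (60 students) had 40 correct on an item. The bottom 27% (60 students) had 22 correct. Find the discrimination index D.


p_upper = 40/60 = 0.6667
p_lower = 22/60 = 0.3667
D = 0.6667 - 0.3667 = 0.3

0.3


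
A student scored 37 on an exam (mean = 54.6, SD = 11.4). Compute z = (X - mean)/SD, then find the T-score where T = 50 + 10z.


z = (X - mean) / SD = (37 - 54.6) / 11.4
z = -17.6 / 11.4
z = -1.5439
T-score = T = 50 + 10z
Carry z at full precision (z = -17.6 / 11.4) into the conversion:
T-score = 50 + 10 * (-17.6 / 11.4) = 50 + -176 / 11.4
T-score = 50 + -15.4386
T-score = 34.5614

34.5614


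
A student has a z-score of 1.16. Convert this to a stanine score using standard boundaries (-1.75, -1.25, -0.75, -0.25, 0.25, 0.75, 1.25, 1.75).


Stanine boundaries: [-1.75, -1.25, -0.75, -0.25, 0.25, 0.75, 1.25, 1.75]
z = 1.16
Check each boundary:
  z >= -1.75 -> could be stanine 2
  z >= -1.25 -> could be stanine 3
  z >= -0.75 -> could be stanine 4
  z >= -0.25 -> could be stanine 5
  z >= 0.25 -> could be stanine 6
  z >= 0.75 -> could be stanine 7
  z < 1.25
  z < 1.75
Highest qualifying boundary gives stanine = 7

7


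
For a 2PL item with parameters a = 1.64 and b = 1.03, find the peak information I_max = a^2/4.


For 2PL, max info at theta = b = 1.03
I_max = a^2 / 4 = 1.64^2 / 4
= 2.6896 / 4
I_max = 0.6724

0.6724


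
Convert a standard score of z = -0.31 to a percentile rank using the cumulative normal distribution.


CDF(z) = 0.5 * (1 + erf(z/sqrt(2)))
erf(-0.2192) = -0.2434
CDF = 0.3783
Percentile rank = 0.3783 * 100 = 37.83

37.83


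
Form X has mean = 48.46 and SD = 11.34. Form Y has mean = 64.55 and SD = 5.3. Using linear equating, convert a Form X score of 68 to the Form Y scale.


slope = SD_Y / SD_X = 5.3 / 11.34 ~ 0.4674
intercept = mean_Y - slope * mean_X = 64.55 - (5.3 / 11.34) * 48.46 ~ 41.9011
Y = slope * X + intercept. To avoid rounding drift from the rounded slope/intercept, evaluate the equivalent form Y = mean_Y + SD_Y * (X - mean_X) / SD_X at full precision:
Y = 64.55 + 5.3 * (68 - 48.46) / 11.34
Y = 64.55 + 5.3 * 19.54 / 11.34
Y = 64.55 + 103.562 / 11.34
Y = 64.55 + 9.1325
Y = 73.6825

73.6825


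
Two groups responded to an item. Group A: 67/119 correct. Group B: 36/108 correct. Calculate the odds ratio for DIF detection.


Odds_A = 67/52 = 1.2885
Odds_B = 36/72 = 0.5
OR = Odds_A / Odds_B = 1.2885 / 0.5
Exactly, OR = (67 * 72) / (52 * 36) = 4824 / 1872
OR = 2.5769

2.5769


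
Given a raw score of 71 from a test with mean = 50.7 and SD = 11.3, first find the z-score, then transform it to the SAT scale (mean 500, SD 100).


z = (X - mean) / SD = (71 - 50.7) / 11.3
z = 20.3 / 11.3
z = 1.7965
SAT-scale = SAT = 500 + 100z
Carry z at full precision (z = 20.3 / 11.3) into the conversion:
SAT-scale = 500 + 100 * (20.3 / 11.3) = 500 + 2030 / 11.3
SAT-scale = 500 + 179.646
SAT-scale = 679.646

679.646


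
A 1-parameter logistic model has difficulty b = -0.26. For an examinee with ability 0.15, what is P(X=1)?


theta - b = 0.15 - -0.26 = 0.41
exp(-(theta - b)) = exp(-0.41) = 0.6637
P = 1 / (1 + 0.6637)
P = 0.6011

0.6011


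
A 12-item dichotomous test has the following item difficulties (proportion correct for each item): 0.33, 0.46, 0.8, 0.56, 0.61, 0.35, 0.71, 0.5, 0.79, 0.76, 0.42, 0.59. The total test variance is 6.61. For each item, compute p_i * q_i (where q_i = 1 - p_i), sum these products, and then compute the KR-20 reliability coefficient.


For each item, compute p_i * q_i:
  Item 1: 0.33 * 0.67 = 0.2211
  Item 2: 0.46 * 0.54 = 0.2484
  Item 3: 0.8 * 0.2 = 0.16
  Item 4: 0.56 * 0.44 = 0.2464
  Item 5: 0.61 * 0.39 = 0.2379
  Item 6: 0.35 * 0.65 = 0.2275
  Item 7: 0.71 * 0.29 = 0.2059
  Item 8: 0.5 * 0.5 = 0.25
  Item 9: 0.79 * 0.21 = 0.1659
  Item 10: 0.76 * 0.24 = 0.1824
  Item 11: 0.42 * 0.58 = 0.2436
  Item 12: 0.59 * 0.41 = 0.2419
Sum(p_i * q_i) = 0.2211 + 0.2484 + 0.16 + 0.2464 + 0.2379 + 0.2275 + 0.2059 + 0.25 + 0.1659 + 0.1824 + 0.2436 + 0.2419 = 2.631
KR-20 = (k/(k-1)) * (1 - Sum(p_i*q_i) / Var_total)
= (12/11) * (1 - 2.631/6.61)
= 1.0909 * 0.602
KR-20 = 0.6567

0.6567


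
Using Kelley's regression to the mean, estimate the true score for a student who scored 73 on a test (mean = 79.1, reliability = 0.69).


T_est = rxx * X + (1 - rxx) * mean
T_est = 0.69 * 73 + 0.31 * 79.1
T_est = 50.37 + 24.521
T_est = 74.891

74.891


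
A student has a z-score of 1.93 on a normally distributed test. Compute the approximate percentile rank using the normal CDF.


CDF(z) = 0.5 * (1 + erf(z/sqrt(2)))
erf(1.3647) = 0.9464
CDF = 0.9732
Percentile rank = 0.9732 * 100 = 97.32

97.32


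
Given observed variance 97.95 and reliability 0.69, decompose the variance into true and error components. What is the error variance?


var_true = rxx * var_obs = 0.69 * 97.95 = 67.5855
var_error = var_obs - var_true
var_error = 97.95 - 67.5855
var_error = 30.3645

30.3645


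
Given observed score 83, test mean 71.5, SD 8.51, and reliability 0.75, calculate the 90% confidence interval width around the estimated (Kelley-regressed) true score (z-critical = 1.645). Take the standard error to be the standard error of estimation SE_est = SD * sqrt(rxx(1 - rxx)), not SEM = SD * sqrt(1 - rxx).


True score estimate = 0.75*83 + 0.25*71.5 = 80.125
SE_est = SD * sqrt(rxx * (1 - rxx)) = 8.51 * sqrt(0.75 * 0.25) = 8.51 * sqrt(0.1875) = 3.684938
CI = T_est +/- z * SE_est, so width = 2 * z * SE_est = 2 * 1.645 * 3.684938
Width = 12.1234

12.1234


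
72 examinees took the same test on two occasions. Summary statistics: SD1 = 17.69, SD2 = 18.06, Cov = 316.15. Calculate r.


r = cov(X,Y) / (SD_X * SD_Y)
r = 316.15 / (17.69 * 18.06)
r = 316.15 / 319.4814
r = 0.9896

0.9896


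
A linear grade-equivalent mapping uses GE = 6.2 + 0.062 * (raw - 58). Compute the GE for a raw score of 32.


raw - median = 32 - 58 = -26
slope * diff = 0.062 * -26 = -1.612
GE = 6.2 + -1.612
GE = 4.588

4.588


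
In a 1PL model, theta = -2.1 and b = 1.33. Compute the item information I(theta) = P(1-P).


P = 1/(1+exp(-(-2.1-1.33))) = 0.0314
I = P*(1-P) = 0.0314 * 0.9686
I = 0.0304

0.0304


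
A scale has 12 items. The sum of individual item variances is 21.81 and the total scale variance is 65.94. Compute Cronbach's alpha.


alpha = (k/(k-1)) * (1 - sum(si^2)/s_total^2)
= (12/11) * (1 - 21.81/65.94)
alpha = 0.7301

0.7301


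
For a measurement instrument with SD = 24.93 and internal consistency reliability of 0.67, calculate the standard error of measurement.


SEM = SD * sqrt(1 - rxx)
SEM = 24.93 * sqrt(1 - 0.67)
SEM = 24.93 * sqrt(0.33) = 24.93 * 0.574456
SEM = 14.3212

14.3212


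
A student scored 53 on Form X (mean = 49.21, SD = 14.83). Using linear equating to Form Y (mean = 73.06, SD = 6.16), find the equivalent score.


slope = SD_Y / SD_X = 6.16 / 14.83 ~ 0.4154
intercept = mean_Y - slope * mean_X = 73.06 - (6.16 / 14.83) * 49.21 ~ 52.6194
Y = slope * X + intercept. To avoid rounding drift from the rounded slope/intercept, evaluate the equivalent form Y = mean_Y + SD_Y * (X - mean_X) / SD_X at full precision:
Y = 73.06 + 6.16 * (53 - 49.21) / 14.83
Y = 73.06 + 6.16 * 3.79 / 14.83
Y = 73.06 + 23.3464 / 14.83
Y = 73.06 + 1.5743
Y = 74.6343

74.6343


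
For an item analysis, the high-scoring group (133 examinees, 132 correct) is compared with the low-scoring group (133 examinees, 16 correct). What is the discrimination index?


p_upper = 132/133 = 0.9925
p_lower = 16/133 = 0.1203
D = 0.9925 - 0.1203 = 0.8722

0.8722


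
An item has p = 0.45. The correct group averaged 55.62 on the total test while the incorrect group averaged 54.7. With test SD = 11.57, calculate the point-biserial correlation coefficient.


q = 1 - p = 0.55
rpb = ((M1 - M0) / SD) * sqrt(p * q)
rpb = ((55.62 - 54.7) / 11.57) * sqrt(0.45 * 0.55)
rpb = 0.0396

0.0396


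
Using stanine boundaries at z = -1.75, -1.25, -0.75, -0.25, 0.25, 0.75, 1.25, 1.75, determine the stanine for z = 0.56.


Stanine boundaries: [-1.75, -1.25, -0.75, -0.25, 0.25, 0.75, 1.25, 1.75]
z = 0.56
Check each boundary:
  z >= -1.75 -> could be stanine 2
  z >= -1.25 -> could be stanine 3
  z >= -0.75 -> could be stanine 4
  z >= -0.25 -> could be stanine 5
  z >= 0.25 -> could be stanine 6
  z < 0.75
  z < 1.25
  z < 1.75
Highest qualifying boundary gives stanine = 6

6


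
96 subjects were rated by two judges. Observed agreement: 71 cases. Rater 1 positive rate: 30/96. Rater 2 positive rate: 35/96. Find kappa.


P_o = 71/96 = 0.739583
P_e = (30*35 + 66*61) / 9216 = 0.550781
kappa = (P_o - P_e) / (1 - P_e)
kappa = (0.739583 - 0.550781) / (1 - 0.550781)
kappa = 0.4203

0.4203


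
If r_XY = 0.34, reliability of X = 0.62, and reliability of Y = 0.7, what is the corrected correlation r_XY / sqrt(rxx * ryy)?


r_corrected = rxy / sqrt(rxx * ryy)
= 0.34 / sqrt(0.62 * 0.7)
= 0.34 / sqrt(0.434)
= 0.34 / 0.658787
r_corrected = 0.5161

0.5161


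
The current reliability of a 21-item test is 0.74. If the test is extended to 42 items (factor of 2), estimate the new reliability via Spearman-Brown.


r_new = (n * rxx) / (1 + (n-1) * rxx)
r_new = (2 * 0.74) / (1 + 1 * 0.74)
r_new = 1.48 / 1.74
r_new = 0.8506

0.8506


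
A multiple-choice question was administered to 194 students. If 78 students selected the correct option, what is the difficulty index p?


Item difficulty p = number correct / total examinees
p = 78 / 194
p = 0.4021

0.4021


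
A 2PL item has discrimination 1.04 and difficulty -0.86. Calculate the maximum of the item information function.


For 2PL, max info at theta = b = -0.86
I_max = a^2 / 4 = 1.04^2 / 4
= 1.0816 / 4
I_max = 0.2704

0.2704


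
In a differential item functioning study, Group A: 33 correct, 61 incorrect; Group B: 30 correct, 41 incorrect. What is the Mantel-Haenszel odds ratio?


Odds_A = 33/61 = 0.541
Odds_B = 30/41 = 0.7317
OR = Odds_A / Odds_B = 0.541 / 0.7317
Exactly, OR = (33 * 41) / (61 * 30) = 1353 / 1830
OR = 0.7393

0.7393


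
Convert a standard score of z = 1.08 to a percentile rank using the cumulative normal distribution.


CDF(z) = 0.5 * (1 + erf(z/sqrt(2)))
erf(0.7637) = 0.7199
CDF = 0.8599
Percentile rank = 0.8599 * 100 = 85.99

85.99


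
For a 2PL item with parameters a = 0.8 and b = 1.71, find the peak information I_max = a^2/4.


For 2PL, max info at theta = b = 1.71
I_max = a^2 / 4 = 0.8^2 / 4
= 0.64 / 4
I_max = 0.16

0.16


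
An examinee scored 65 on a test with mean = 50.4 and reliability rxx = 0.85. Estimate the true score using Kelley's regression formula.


T_est = rxx * X + (1 - rxx) * mean
T_est = 0.85 * 65 + 0.15 * 50.4
T_est = 55.25 + 7.56
T_est = 62.81

62.81


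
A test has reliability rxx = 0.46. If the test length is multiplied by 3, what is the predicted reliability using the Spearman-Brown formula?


r_new = (n * rxx) / (1 + (n-1) * rxx)
r_new = (3 * 0.46) / (1 + 2 * 0.46)
r_new = 1.38 / 1.92
r_new = 0.7188

0.7188


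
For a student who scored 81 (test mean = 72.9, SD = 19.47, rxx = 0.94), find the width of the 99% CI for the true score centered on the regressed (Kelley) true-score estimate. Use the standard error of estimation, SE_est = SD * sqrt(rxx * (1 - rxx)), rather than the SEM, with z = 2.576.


True score estimate = 0.94*81 + 0.06*72.9 = 80.514
SE_est = SD * sqrt(rxx * (1 - rxx)) = 19.47 * sqrt(0.94 * 0.06) = 19.47 * sqrt(0.0564) = 4.623869
CI = T_est +/- z * SE_est, so width = 2 * z * SE_est = 2 * 2.576 * 4.623869
Width = 23.8222

23.8222


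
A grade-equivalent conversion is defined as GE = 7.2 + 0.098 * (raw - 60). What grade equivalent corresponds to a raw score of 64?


raw - median = 64 - 60 = 4
slope * diff = 0.098 * 4 = 0.392
GE = 7.2 + 0.392
GE = 7.592

7.592


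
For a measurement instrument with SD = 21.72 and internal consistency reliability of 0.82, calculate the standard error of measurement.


SEM = SD * sqrt(1 - rxx)
SEM = 21.72 * sqrt(1 - 0.82)
SEM = 21.72 * sqrt(0.18) = 21.72 * 0.424264
SEM = 9.215

9.215


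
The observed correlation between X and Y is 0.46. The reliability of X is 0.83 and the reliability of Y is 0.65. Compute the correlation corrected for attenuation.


r_corrected = rxy / sqrt(rxx * ryy)
= 0.46 / sqrt(0.83 * 0.65)
= 0.46 / sqrt(0.5395)
= 0.46 / 0.734507
r_corrected = 0.6263

0.6263


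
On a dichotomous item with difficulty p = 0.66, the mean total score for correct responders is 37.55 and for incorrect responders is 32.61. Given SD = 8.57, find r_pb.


q = 1 - p = 0.34
rpb = ((M1 - M0) / SD) * sqrt(p * q)
rpb = ((37.55 - 32.61) / 8.57) * sqrt(0.66 * 0.34)
rpb = 0.2731

0.2731


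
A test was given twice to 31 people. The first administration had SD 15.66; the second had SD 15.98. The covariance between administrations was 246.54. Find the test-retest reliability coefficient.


r = cov(X,Y) / (SD_X * SD_Y)
r = 246.54 / (15.66 * 15.98)
r = 246.54 / 250.2468
r = 0.9852

0.9852


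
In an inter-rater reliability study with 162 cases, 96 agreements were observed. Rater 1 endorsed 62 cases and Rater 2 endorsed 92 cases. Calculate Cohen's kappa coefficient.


P_o = 96/162 = 0.592593
P_e = (62*92 + 100*70) / 26244 = 0.484073
kappa = (P_o - P_e) / (1 - P_e)
kappa = (0.592593 - 0.484073) / (1 - 0.484073)
kappa = 0.2103

0.2103


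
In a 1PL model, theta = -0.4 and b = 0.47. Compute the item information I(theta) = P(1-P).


P = 1/(1+exp(-(-0.4-0.47))) = 0.2953
I = P*(1-P) = 0.2953 * 0.7047
I = 0.2081

0.2081
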